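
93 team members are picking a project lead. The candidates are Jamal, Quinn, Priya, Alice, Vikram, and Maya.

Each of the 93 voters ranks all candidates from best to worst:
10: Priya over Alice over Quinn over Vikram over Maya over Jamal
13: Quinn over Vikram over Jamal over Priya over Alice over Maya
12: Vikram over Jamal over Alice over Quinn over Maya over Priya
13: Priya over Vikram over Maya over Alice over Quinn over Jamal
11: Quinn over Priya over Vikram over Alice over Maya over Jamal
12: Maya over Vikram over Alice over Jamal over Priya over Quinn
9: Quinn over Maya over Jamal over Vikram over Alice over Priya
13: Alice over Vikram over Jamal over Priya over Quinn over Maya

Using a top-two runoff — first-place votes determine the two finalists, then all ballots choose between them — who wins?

Round 1 first-place votes: Jamal 0, Quinn 33, Priya 23, Alice 13, Vikram 12, Maya 12. Quinn and Priya advance.
Runoff: Quinn is ranked above Priya on 45 ballots, Priya above Quinn on 48.

Priya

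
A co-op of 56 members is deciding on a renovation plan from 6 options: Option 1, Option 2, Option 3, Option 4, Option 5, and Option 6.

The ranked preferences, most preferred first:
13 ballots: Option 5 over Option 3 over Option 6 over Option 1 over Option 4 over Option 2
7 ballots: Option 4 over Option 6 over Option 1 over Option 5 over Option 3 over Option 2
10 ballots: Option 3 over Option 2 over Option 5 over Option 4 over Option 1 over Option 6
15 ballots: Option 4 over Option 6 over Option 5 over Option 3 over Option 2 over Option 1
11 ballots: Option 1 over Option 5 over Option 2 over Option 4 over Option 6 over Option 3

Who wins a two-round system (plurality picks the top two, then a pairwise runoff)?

Round 1 first-place votes: Option 1 11, Option 2 0, Option 3 10, Option 4 22, Option 5 13, Option 6 0. Option 4 and Option 5 advance.
Runoff: Option 4 is ranked above Option 5 on 22 ballots, Option 5 above Option 4 on 34.

Option 5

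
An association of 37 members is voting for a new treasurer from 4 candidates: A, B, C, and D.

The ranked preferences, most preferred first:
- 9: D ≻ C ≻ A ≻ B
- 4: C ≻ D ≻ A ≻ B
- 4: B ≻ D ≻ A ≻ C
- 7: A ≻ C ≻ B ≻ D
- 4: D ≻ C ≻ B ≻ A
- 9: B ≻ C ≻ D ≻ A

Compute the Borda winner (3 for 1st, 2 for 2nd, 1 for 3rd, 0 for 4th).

A: 9×1 + 4×1 + 4×1 + 7×3 + 4×0 + 9×0 = 38
B: 9×0 + 4×0 + 4×3 + 7×1 + 4×1 + 9×3 = 50
C: 9×2 + 4×3 + 4×0 + 7×2 + 4×2 + 9×2 = 70
D: 9×3 + 4×2 + 4×2 + 7×0 + 4×3 + 9×1 = 64

C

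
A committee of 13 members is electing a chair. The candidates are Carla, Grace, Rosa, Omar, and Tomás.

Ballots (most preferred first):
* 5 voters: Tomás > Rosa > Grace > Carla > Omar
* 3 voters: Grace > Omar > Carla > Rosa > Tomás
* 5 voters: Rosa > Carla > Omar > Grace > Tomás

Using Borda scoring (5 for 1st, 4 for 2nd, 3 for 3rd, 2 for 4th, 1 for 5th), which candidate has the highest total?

Rosa

Carla: 5×2 + 3×3 + 5×4 = 39
Grace: 5×3 + 3×5 + 5×2 = 40
Rosa: 5×4 + 3×2 + 5×5 = 51
Omar: 5×1 + 3×4 + 5×3 = 32
Tomás: 5×5 + 3×1 + 5×1 = 33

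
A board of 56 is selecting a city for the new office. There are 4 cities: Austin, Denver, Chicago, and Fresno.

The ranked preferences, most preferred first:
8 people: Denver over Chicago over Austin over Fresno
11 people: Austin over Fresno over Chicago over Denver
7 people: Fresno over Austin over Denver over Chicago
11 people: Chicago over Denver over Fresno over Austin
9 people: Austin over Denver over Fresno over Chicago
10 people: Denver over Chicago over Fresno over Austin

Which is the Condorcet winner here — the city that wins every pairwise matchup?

Denver vs Austin: 29–27
Denver vs Chicago: 34–22
Denver vs Fresno: 38–18
Denver beats every other city.

Denver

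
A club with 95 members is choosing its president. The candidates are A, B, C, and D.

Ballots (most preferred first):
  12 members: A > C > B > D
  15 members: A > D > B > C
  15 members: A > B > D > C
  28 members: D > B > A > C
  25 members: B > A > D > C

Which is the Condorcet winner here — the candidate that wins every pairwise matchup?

B vs A: 53–42
B vs C: 83–12
B vs D: 52–43
B beats every other candidate.

B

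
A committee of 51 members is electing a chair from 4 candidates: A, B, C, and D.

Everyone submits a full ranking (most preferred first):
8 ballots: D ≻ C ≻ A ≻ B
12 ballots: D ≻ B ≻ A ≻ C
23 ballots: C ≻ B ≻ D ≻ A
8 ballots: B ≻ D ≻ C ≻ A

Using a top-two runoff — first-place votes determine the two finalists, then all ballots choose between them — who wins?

Round 1 first-place votes: A 0, B 8, C 23, D 20. C and D advance.
Runoff: C is ranked above D on 23 ballots, D above C on 28.

D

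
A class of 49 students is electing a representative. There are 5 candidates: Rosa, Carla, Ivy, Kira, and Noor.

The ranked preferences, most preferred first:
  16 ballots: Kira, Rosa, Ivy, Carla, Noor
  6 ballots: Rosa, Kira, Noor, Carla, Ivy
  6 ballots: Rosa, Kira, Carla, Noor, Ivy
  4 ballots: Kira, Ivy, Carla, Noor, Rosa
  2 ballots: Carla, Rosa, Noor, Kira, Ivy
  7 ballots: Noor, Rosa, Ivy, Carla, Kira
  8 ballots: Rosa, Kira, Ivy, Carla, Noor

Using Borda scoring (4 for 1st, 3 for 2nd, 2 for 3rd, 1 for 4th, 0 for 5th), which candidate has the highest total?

Rosa: 16×3 + 6×4 + 6×4 + 4×0 + 2×3 + 7×3 + 8×4 = 155
Carla: 16×1 + 6×1 + 6×2 + 4×2 + 2×4 + 7×1 + 8×1 = 65
Ivy: 16×2 + 6×0 + 6×0 + 4×3 + 2×0 + 7×2 + 8×2 = 74
Kira: 16×4 + 6×3 + 6×3 + 4×4 + 2×1 + 7×0 + 8×3 = 142
Noor: 16×0 + 6×2 + 6×1 + 4×1 + 2×2 + 7×4 + 8×0 = 54

Rosa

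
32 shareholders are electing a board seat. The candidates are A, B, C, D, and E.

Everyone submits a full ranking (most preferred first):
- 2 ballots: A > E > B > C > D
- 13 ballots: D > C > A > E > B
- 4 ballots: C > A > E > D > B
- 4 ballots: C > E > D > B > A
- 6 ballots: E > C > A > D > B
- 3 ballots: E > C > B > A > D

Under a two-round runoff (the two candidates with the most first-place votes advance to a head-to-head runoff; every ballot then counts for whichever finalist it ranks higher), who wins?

Round 1 first-place votes: A 2, B 0, C 8, D 13, E 9. D and E advance.
Runoff: D is ranked above E on 13 ballots, E above D on 19.

E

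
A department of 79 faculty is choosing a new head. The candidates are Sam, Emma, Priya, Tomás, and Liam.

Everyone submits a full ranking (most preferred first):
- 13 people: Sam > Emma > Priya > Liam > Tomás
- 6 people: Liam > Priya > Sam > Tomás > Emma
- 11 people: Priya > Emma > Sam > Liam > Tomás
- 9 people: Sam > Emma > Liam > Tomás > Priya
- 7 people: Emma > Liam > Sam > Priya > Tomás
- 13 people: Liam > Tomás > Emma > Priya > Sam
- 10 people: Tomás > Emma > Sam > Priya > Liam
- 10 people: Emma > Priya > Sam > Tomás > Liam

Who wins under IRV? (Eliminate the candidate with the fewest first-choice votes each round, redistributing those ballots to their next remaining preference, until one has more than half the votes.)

Emma

Round 1: Sam 22, Emma 17, Priya 11, Tomás 10, Liam 19. Tomás eliminated.
Round 2: Sam 22, Emma 27, Priya 11, Liam 19. Priya eliminated.
Round 3: Sam 22, Emma 38, Liam 19. Liam eliminated.
Round 4: Sam 28, Emma 51. Emma has a majority (≥40).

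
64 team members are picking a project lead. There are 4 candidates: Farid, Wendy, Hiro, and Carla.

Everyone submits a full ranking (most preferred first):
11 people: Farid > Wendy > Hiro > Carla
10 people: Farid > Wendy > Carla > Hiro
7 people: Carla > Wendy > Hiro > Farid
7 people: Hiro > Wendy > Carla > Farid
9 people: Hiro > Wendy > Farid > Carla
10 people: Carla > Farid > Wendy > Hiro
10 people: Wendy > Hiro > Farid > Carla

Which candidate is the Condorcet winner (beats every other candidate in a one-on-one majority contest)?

Wendy

Wendy vs Farid: 33–31
Wendy vs Hiro: 48–16
Wendy vs Carla: 47–17
Wendy beats every other candidate.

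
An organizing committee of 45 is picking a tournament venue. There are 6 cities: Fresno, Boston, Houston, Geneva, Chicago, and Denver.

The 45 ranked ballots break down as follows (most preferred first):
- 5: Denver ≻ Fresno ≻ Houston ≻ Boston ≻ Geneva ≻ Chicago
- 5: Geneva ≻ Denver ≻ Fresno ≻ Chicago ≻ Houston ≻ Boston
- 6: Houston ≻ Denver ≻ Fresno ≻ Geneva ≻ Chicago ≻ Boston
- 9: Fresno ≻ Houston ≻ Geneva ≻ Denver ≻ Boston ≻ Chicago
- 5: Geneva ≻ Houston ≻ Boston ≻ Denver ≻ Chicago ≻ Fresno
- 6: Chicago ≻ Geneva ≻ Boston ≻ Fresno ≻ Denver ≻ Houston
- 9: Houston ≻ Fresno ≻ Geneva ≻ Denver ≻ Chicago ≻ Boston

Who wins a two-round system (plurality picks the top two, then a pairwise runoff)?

Round 1 first-place votes: Fresno 9, Boston 0, Houston 15, Geneva 10, Chicago 6, Denver 5. Houston and Geneva advance.
Runoff: Houston is ranked above Geneva on 29 ballots, Geneva above Houston on 16.

Houston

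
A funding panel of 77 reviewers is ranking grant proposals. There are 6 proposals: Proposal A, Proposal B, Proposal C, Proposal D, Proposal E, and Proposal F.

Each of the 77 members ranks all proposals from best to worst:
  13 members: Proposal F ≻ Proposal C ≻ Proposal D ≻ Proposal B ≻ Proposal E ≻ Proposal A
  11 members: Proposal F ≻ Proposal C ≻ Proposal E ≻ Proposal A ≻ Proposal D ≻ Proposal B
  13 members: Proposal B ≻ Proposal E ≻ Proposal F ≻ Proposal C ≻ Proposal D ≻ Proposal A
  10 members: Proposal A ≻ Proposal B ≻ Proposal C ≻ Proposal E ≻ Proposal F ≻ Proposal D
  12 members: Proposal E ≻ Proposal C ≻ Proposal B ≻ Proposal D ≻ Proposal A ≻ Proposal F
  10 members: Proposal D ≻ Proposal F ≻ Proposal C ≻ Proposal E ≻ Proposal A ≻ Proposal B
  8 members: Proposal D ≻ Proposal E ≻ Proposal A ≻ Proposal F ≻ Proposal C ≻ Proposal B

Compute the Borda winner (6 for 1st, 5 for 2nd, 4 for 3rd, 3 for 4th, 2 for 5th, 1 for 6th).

Proposal A: 13×1 + 11×3 + 13×1 + 10×6 + 12×2 + 10×2 + 8×4 = 195
Proposal B: 13×3 + 11×1 + 13×6 + 10×5 + 12×4 + 10×1 + 8×1 = 244
Proposal C: 13×5 + 11×5 + 13×3 + 10×4 + 12×5 + 10×4 + 8×2 = 315
Proposal D: 13×4 + 11×2 + 13×2 + 10×1 + 12×3 + 10×6 + 8×6 = 254
Proposal E: 13×2 + 11×4 + 13×5 + 10×3 + 12×6 + 10×3 + 8×5 = 307
Proposal F: 13×6 + 11×6 + 13×4 + 10×2 + 12×1 + 10×5 + 8×3 = 302

Proposal C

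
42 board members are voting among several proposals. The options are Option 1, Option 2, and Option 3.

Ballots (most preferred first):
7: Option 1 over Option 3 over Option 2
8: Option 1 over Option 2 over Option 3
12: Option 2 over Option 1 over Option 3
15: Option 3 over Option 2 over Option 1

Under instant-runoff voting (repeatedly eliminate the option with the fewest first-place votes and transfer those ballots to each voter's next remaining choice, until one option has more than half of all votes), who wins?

Round 1: Option 1 15, Option 2 12, Option 3 15. Option 2 eliminated.
Round 2: Option 1 27, Option 3 15. Option 1 has a majority (≥22).

Option 1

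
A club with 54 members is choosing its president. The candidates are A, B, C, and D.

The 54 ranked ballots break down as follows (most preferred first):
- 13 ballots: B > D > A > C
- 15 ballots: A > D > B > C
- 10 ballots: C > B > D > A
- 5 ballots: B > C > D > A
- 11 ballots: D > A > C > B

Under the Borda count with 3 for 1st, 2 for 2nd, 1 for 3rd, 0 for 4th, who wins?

A: 13×1 + 15×3 + 10×0 + 5×0 + 11×2 = 80
B: 13×3 + 15×1 + 10×2 + 5×3 + 11×0 = 89
C: 13×0 + 15×0 + 10×3 + 5×2 + 11×1 = 51
D: 13×2 + 15×2 + 10×1 + 5×1 + 11×3 = 104

D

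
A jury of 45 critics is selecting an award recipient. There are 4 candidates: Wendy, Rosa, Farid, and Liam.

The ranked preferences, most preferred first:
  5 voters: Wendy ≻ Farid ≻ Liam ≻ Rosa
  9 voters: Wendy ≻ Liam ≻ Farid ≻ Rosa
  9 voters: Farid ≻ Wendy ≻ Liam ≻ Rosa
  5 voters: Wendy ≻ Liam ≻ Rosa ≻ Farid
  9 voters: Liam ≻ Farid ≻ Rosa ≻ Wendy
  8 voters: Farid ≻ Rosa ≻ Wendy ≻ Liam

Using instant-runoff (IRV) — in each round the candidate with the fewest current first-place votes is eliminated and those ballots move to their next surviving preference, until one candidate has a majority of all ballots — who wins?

Round 1: Wendy 19, Rosa 0, Farid 17, Liam 9. Rosa eliminated.
Round 2: Wendy 19, Farid 17, Liam 9. Liam eliminated.
Round 3: Wendy 19, Farid 26. Farid has a majority (≥23).

Farid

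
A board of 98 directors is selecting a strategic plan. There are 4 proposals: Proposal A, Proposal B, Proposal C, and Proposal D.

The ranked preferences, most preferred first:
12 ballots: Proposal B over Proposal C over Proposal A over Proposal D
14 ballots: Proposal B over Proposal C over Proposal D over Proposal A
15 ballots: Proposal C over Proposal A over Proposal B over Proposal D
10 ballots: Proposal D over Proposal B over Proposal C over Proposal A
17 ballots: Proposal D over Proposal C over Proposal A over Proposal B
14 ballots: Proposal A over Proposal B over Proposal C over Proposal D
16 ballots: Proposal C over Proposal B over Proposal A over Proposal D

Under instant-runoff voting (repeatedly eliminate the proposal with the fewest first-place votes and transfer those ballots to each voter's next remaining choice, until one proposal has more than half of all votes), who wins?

Proposal B

Round 1: Proposal A 14, Proposal B 26, Proposal C 31, Proposal D 27. Proposal A eliminated.
Round 2: Proposal B 40, Proposal C 31, Proposal D 27. Proposal D eliminated.
Round 3: Proposal B 50, Proposal C 48. Proposal B has a majority (≥50).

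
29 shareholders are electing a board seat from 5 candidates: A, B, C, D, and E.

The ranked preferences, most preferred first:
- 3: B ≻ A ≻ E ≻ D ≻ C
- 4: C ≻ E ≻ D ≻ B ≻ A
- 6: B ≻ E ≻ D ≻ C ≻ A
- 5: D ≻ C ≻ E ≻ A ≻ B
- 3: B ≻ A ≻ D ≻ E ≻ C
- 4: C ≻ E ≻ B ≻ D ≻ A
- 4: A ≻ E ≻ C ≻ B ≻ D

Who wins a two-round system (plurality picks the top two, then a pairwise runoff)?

Round 1 first-place votes: A 4, B 12, C 8, D 5, E 0. B and C advance.
Runoff: B is ranked above C on 12 ballots, C above B on 17.

C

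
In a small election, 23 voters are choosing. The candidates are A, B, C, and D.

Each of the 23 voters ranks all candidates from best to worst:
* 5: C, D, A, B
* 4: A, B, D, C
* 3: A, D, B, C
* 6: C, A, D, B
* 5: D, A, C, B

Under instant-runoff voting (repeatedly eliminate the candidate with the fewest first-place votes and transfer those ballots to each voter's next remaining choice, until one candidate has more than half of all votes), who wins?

Round 1: A 7, B 0, C 11, D 5. B eliminated.
Round 2: A 7, C 11, D 5. D eliminated.
Round 3: A 12, C 11. A has a majority (≥12).

A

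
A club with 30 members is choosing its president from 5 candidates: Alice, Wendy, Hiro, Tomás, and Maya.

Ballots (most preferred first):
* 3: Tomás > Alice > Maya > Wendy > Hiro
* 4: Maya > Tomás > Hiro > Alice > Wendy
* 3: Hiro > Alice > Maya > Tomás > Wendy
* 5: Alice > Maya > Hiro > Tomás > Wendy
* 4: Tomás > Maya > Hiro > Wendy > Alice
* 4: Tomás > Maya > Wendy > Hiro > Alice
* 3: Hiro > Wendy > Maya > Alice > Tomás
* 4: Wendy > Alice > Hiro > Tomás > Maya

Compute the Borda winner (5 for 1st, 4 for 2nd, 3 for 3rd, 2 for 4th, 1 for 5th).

Alice: 3×4 + 4×2 + 3×4 + 5×5 + 4×1 + 4×1 + 3×2 + 4×4 = 87
Wendy: 3×2 + 4×1 + 3×1 + 5×1 + 4×2 + 4×3 + 3×4 + 4×5 = 70
Hiro: 3×1 + 4×3 + 3×5 + 5×3 + 4×3 + 4×2 + 3×5 + 4×3 = 92
Tomás: 3×5 + 4×4 + 3×2 + 5×2 + 4×5 + 4×5 + 3×1 + 4×2 = 98
Maya: 3×3 + 4×5 + 3×3 + 5×4 + 4×4 + 4×4 + 3×3 + 4×1 = 103

Maya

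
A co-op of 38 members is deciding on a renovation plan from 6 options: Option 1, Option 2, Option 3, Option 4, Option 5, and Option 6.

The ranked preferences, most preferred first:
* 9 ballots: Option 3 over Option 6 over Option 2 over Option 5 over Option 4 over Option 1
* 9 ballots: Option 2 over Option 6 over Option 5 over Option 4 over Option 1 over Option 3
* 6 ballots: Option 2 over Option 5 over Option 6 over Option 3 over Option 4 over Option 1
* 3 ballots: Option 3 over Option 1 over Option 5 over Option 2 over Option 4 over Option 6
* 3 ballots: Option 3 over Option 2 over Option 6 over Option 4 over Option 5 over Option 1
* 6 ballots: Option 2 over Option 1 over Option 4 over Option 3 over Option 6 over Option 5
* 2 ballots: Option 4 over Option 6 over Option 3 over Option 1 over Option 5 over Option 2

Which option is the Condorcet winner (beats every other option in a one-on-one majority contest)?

Option 2 vs Option 1: 33–5
Option 2 vs Option 3: 21–17
Option 2 vs Option 4: 36–2
Option 2 vs Option 5: 33–5
Option 2 vs Option 6: 27–11
Option 2 beats every other option.

Option 2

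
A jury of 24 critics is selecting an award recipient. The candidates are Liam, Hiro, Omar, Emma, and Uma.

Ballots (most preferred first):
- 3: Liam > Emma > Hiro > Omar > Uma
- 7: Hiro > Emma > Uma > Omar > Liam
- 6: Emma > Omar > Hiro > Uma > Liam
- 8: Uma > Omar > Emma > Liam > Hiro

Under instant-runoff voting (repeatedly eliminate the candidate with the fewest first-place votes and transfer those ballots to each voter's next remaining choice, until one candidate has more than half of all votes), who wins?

Round 1: Liam 3, Hiro 7, Omar 0, Emma 6, Uma 8. Omar eliminated.
Round 2: Liam 3, Hiro 7, Emma 6, Uma 8. Liam eliminated.
Round 3: Hiro 7, Emma 9, Uma 8. Hiro eliminated.
Round 4: Emma 16, Uma 8. Emma has a majority (≥13).

Emma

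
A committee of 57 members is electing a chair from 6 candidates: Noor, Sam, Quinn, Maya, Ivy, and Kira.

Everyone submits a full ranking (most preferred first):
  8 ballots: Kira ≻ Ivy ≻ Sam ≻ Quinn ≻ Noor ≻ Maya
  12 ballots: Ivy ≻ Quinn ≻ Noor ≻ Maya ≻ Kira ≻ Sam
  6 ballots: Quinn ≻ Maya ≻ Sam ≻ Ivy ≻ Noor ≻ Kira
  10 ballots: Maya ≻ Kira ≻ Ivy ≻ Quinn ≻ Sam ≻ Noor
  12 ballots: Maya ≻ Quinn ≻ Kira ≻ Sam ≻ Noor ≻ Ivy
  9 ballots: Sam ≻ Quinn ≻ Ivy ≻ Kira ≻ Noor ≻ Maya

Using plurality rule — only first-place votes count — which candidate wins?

First-place votes: Noor 0, Sam 9, Quinn 6, Maya 22, Ivy 12, Kira 8.

Maya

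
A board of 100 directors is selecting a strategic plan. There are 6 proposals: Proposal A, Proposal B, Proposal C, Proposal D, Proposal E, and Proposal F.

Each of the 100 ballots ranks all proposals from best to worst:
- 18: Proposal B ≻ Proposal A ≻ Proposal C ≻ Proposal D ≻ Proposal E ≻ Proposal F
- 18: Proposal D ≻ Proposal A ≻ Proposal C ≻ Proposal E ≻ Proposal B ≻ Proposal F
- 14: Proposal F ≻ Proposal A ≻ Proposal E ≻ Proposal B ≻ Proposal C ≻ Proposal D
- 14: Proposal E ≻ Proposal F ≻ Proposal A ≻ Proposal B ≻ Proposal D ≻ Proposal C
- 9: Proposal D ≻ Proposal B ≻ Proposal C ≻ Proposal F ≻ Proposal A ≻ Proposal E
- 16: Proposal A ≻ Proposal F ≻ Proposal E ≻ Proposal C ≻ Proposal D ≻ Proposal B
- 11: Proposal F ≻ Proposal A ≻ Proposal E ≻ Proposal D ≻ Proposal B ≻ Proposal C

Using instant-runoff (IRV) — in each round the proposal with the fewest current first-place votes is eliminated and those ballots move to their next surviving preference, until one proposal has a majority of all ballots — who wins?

Round 1: Proposal A 16, Proposal B 18, Proposal C 0, Proposal D 27, Proposal E 14, Proposal F 25. Proposal C eliminated.
Round 2: Proposal A 16, Proposal B 18, Proposal D 27, Proposal E 14, Proposal F 25. Proposal E eliminated.
Round 3: Proposal A 16, Proposal B 18, Proposal D 27, Proposal F 39. Proposal A eliminated.
Round 4: Proposal B 18, Proposal D 27, Proposal F 55. Proposal F has a majority (≥51).

Proposal F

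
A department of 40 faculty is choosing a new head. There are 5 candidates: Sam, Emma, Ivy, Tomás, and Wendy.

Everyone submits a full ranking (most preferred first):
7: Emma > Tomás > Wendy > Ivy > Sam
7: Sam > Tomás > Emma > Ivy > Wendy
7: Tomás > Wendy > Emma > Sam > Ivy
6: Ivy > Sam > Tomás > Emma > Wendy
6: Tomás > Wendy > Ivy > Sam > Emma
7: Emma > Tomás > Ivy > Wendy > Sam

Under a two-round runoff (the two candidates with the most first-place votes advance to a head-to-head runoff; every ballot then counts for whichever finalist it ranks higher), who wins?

Round 1 first-place votes: Sam 7, Emma 14, Ivy 6, Tomás 13, Wendy 0. Emma and Tomás advance.
Runoff: Emma is ranked above Tomás on 14 ballots, Tomás above Emma on 26.

Tomás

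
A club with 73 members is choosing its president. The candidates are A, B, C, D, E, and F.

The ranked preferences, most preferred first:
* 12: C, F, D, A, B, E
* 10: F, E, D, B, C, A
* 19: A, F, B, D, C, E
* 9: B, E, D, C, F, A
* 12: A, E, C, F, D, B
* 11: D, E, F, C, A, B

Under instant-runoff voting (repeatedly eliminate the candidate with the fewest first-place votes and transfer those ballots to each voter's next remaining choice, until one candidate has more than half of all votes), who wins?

Round 1: A 31, B 9, C 12, D 11, E 0, F 10. E eliminated.
Round 2: A 31, B 9, C 12, D 11, F 10. B eliminated.
Round 3: A 31, C 12, D 20, F 10. F eliminated.
Round 4: A 31, C 12, D 30. C eliminated.
Round 5: A 31, D 42. D has a majority (≥37).

D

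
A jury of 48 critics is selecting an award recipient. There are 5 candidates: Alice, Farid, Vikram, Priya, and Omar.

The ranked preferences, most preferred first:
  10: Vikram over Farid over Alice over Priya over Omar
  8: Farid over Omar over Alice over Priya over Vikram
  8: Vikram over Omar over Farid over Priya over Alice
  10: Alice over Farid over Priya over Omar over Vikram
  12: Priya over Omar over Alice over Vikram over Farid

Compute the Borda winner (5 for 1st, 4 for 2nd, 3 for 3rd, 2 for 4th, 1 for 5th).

Farid

Alice: 10×3 + 8×3 + 8×1 + 10×5 + 12×3 = 148
Farid: 10×4 + 8×5 + 8×3 + 10×4 + 12×1 = 156
Vikram: 10×5 + 8×1 + 8×5 + 10×1 + 12×2 = 132
Priya: 10×2 + 8×2 + 8×2 + 10×3 + 12×5 = 142
Omar: 10×1 + 8×4 + 8×4 + 10×2 + 12×4 = 142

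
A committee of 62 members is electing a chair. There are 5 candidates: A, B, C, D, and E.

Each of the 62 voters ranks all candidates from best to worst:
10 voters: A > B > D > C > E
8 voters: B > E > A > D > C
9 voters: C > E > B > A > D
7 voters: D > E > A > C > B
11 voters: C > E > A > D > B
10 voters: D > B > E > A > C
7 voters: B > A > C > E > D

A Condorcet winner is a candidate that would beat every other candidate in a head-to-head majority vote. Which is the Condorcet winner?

B

B vs A: 34–28
B vs C: 35–27
B vs D: 34–28
B vs E: 35–27
B beats every other candidate.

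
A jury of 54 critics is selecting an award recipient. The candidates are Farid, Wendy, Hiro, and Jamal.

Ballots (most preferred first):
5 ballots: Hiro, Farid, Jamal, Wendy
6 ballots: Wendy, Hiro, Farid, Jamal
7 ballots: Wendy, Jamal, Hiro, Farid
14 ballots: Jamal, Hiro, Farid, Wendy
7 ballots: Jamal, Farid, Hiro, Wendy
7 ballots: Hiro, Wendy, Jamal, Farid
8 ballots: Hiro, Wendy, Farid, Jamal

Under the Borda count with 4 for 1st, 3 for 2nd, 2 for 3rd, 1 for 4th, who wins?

Hiro

Farid: 5×3 + 6×2 + 7×1 + 14×2 + 7×3 + 7×1 + 8×2 = 106
Wendy: 5×1 + 6×4 + 7×4 + 14×1 + 7×1 + 7×3 + 8×3 = 123
Hiro: 5×4 + 6×3 + 7×2 + 14×3 + 7×2 + 7×4 + 8×4 = 168
Jamal: 5×2 + 6×1 + 7×3 + 14×4 + 7×4 + 7×2 + 8×1 = 143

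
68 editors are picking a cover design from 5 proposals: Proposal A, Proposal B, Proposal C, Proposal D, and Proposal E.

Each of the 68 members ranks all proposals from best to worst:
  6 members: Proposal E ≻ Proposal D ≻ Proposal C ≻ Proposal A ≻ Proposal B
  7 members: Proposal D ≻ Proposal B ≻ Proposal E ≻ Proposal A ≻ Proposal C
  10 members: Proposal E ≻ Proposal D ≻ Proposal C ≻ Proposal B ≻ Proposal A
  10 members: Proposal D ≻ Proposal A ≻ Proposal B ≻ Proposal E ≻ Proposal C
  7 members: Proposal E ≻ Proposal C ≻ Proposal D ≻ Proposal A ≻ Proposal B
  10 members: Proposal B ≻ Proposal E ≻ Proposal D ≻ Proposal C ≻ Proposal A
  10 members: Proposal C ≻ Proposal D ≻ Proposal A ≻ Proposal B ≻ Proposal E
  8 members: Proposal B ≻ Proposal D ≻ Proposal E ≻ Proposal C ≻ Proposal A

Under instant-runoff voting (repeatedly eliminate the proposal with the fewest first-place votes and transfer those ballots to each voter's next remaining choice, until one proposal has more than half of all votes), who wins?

Proposal D

Round 1: Proposal A 0, Proposal B 18, Proposal C 10, Proposal D 17, Proposal E 23. Proposal A eliminated.
Round 2: Proposal B 18, Proposal C 10, Proposal D 17, Proposal E 23. Proposal C eliminated.
Round 3: Proposal B 18, Proposal D 27, Proposal E 23. Proposal B eliminated.
Round 4: Proposal D 35, Proposal E 33. Proposal D has a majority (≥35).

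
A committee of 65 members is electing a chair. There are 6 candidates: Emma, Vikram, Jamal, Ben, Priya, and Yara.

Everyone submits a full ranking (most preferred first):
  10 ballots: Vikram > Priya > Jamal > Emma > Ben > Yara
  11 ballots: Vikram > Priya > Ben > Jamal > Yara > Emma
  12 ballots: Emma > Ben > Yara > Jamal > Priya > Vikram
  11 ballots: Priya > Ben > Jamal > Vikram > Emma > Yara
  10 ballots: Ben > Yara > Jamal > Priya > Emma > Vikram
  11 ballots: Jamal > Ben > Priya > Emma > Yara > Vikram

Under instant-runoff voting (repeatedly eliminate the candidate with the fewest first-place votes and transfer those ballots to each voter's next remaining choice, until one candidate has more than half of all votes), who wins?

Round 1: Emma 12, Vikram 21, Jamal 11, Ben 10, Priya 11, Yara 0. Yara eliminated.
Round 2: Emma 12, Vikram 21, Jamal 11, Ben 10, Priya 11. Ben eliminated.
Round 3: Emma 12, Vikram 21, Jamal 21, Priya 11. Priya eliminated.
Round 4: Emma 12, Vikram 21, Jamal 32. Emma eliminated.
Round 5: Vikram 21, Jamal 44. Jamal has a majority (≥33).

Jamal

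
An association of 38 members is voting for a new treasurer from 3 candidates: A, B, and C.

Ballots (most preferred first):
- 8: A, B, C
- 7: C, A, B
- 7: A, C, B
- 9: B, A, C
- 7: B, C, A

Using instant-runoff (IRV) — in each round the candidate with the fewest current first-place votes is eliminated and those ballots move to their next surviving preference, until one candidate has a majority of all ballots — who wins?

Round 1: A 15, B 16, C 7. C eliminated.
Round 2: A 22, B 16. A has a majority (≥20).

A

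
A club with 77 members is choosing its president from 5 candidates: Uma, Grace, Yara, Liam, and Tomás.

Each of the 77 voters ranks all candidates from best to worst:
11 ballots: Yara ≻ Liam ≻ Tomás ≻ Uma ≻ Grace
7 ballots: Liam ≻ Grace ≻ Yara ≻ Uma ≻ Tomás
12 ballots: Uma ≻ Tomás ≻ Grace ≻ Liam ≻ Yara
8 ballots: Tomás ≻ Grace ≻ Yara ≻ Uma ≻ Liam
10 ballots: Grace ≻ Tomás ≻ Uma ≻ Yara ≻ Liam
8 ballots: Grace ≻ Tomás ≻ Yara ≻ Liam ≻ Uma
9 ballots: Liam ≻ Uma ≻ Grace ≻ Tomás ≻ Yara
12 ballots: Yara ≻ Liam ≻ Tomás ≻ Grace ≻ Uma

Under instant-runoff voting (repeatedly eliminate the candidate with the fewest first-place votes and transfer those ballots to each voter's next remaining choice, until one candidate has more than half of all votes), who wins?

Grace

Round 1: Uma 12, Grace 18, Yara 23, Liam 16, Tomás 8. Tomás eliminated.
Round 2: Uma 12, Grace 26, Yara 23, Liam 16. Uma eliminated.
Round 3: Grace 38, Yara 23, Liam 16. Liam eliminated.
Round 4: Grace 54, Yara 23. Grace has a majority (≥39).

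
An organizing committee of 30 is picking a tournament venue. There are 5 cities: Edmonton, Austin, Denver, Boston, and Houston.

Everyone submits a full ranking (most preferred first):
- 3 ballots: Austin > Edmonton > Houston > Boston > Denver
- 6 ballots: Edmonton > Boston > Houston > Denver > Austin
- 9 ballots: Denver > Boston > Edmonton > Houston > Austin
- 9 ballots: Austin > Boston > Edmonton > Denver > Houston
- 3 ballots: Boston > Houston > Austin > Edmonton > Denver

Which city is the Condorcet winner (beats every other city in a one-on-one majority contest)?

Boston vs Edmonton: 21–9
Boston vs Austin: 18–12
Boston vs Denver: 21–9
Boston vs Houston: 27–3
Boston beats every other city.

Boston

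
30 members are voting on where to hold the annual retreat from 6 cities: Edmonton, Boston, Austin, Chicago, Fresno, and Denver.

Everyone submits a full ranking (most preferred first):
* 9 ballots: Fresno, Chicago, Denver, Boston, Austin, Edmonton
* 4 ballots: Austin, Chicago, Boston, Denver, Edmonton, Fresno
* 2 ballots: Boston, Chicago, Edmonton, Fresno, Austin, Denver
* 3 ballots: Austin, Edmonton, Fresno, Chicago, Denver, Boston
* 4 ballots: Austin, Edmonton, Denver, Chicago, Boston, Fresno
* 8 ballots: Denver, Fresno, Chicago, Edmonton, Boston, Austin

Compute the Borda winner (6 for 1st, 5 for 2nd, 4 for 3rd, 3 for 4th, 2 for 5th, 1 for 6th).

Edmonton: 9×1 + 4×2 + 2×4 + 3×5 + 4×5 + 8×3 = 84
Boston: 9×3 + 4×4 + 2×6 + 3×1 + 4×2 + 8×2 = 82
Austin: 9×2 + 4×6 + 2×2 + 3×6 + 4×6 + 8×1 = 96
Chicago: 9×5 + 4×5 + 2×5 + 3×3 + 4×3 + 8×4 = 128
Fresno: 9×6 + 4×1 + 2×3 + 3×4 + 4×1 + 8×5 = 120
Denver: 9×4 + 4×3 + 2×1 + 3×2 + 4×4 + 8×6 = 120

Chicago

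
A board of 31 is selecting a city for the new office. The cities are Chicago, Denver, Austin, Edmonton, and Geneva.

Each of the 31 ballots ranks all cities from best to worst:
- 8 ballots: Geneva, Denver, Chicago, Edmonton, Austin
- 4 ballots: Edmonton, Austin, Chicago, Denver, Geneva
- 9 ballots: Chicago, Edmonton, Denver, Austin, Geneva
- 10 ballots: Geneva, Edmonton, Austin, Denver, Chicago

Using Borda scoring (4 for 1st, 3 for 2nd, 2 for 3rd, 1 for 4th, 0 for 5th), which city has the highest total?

Edmonton

Chicago: 8×2 + 4×2 + 9×4 + 10×0 = 60
Denver: 8×3 + 4×1 + 9×2 + 10×1 = 56
Austin: 8×0 + 4×3 + 9×1 + 10×2 = 41
Edmonton: 8×1 + 4×4 + 9×3 + 10×3 = 81
Geneva: 8×4 + 4×0 + 9×0 + 10×4 = 72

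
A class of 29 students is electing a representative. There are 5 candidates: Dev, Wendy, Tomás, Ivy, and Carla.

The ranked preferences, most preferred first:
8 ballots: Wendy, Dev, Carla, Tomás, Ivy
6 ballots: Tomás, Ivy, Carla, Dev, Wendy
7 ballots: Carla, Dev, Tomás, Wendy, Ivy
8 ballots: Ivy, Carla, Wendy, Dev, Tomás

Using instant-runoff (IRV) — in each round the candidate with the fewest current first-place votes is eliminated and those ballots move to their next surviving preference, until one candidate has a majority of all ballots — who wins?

Wendy

Round 1: Dev 0, Wendy 8, Tomás 6, Ivy 8, Carla 7. Dev eliminated.
Round 2: Wendy 8, Tomás 6, Ivy 8, Carla 7. Tomás eliminated.
Round 3: Wendy 8, Ivy 14, Carla 7. Carla eliminated.
Round 4: Wendy 15, Ivy 14. Wendy has a majority (≥15).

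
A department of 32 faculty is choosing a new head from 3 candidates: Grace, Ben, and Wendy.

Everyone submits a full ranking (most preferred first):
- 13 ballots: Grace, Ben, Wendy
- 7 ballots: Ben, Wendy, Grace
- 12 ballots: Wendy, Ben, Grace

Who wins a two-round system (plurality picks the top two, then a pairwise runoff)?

Round 1 first-place votes: Grace 13, Ben 7, Wendy 12. Grace and Wendy advance.
Runoff: Grace is ranked above Wendy on 13 ballots, Wendy above Grace on 19.

Wendy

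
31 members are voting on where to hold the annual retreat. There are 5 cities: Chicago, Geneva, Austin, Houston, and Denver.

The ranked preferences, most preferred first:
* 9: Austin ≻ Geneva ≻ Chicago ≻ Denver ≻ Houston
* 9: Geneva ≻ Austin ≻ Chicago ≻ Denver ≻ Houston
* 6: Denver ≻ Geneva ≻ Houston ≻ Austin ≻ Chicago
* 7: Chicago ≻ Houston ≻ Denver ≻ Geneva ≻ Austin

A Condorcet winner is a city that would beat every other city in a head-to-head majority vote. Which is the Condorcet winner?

Geneva vs Chicago: 24–7
Geneva vs Austin: 22–9
Geneva vs Houston: 24–7
Geneva vs Denver: 18–13
Geneva beats every other city.

Geneva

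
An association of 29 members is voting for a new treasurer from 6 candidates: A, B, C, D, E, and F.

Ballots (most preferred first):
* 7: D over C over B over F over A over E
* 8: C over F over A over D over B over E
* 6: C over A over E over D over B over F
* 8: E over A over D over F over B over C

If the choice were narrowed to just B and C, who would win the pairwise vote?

C

B is ranked above C on 8 ballots; C above B on 21.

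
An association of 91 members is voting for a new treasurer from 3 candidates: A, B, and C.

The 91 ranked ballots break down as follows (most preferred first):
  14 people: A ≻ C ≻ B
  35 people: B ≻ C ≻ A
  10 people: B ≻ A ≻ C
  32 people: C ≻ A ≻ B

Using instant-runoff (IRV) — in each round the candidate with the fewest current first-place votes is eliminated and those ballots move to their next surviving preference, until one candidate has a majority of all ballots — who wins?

C

Round 1: A 14, B 45, C 32. A eliminated.
Round 2: B 45, C 46. C has a majority (≥46).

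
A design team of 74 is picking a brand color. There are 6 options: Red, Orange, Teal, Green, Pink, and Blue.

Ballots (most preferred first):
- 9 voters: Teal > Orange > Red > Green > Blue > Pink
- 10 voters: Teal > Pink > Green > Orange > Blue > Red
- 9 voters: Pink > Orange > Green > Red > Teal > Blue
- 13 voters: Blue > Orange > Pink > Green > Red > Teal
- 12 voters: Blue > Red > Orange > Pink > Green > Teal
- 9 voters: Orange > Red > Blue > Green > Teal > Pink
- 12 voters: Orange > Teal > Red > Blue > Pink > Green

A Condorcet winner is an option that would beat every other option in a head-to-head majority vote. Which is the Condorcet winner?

Orange vs Red: 62–12
Orange vs Teal: 55–19
Orange vs Green: 64–10
Orange vs Pink: 55–19
Orange vs Blue: 49–25
Orange beats every other option.

Orange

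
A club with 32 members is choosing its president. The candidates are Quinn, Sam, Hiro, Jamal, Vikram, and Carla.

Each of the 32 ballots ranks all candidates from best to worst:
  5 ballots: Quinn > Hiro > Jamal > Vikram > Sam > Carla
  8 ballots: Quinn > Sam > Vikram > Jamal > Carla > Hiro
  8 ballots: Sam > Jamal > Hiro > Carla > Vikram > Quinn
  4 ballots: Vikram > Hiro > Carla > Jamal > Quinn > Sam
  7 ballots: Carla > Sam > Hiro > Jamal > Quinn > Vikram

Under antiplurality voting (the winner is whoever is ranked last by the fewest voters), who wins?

Jamal

Last-place votes: Quinn 8, Sam 4, Hiro 8, Jamal 0, Vikram 7, Carla 5.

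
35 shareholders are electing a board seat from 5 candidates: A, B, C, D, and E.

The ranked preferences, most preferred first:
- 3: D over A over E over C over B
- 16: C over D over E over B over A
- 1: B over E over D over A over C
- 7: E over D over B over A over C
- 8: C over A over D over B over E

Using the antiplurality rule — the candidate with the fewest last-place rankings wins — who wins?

Last-place votes: A 16, B 3, C 8, D 0, E 8.

D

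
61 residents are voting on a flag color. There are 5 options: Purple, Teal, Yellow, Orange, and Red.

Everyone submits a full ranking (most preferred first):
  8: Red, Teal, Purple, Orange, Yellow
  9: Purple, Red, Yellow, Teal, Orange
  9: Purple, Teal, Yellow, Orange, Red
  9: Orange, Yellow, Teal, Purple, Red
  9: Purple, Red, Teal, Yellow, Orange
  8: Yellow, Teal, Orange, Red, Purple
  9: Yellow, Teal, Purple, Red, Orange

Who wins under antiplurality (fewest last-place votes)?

Last-place votes: Purple 8, Teal 0, Yellow 8, Orange 27, Red 18.

Teal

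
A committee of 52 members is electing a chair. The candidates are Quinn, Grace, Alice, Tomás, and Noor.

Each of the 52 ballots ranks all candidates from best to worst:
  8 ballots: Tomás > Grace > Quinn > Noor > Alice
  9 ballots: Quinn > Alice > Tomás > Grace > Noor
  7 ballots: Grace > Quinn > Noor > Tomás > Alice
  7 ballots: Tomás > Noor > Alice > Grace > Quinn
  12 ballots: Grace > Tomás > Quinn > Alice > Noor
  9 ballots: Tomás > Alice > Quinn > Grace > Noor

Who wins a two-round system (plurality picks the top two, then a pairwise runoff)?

Tomás

Round 1 first-place votes: Quinn 9, Grace 19, Alice 0, Tomás 24, Noor 0. Tomás and Grace advance.
Runoff: Tomás is ranked above Grace on 33 ballots, Grace above Tomás on 19.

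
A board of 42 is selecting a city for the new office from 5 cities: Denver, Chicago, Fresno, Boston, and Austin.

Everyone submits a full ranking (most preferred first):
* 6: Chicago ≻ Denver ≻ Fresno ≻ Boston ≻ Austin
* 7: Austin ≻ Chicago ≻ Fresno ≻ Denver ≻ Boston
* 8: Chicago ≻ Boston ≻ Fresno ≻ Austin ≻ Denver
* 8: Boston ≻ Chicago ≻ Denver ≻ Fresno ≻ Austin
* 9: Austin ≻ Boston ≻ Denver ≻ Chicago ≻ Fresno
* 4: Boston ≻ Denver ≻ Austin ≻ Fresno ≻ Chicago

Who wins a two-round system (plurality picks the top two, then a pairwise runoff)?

Round 1 first-place votes: Denver 0, Chicago 14, Fresno 0, Boston 12, Austin 16. Austin and Chicago advance.
Runoff: Austin is ranked above Chicago on 20 ballots, Chicago above Austin on 22.

Chicago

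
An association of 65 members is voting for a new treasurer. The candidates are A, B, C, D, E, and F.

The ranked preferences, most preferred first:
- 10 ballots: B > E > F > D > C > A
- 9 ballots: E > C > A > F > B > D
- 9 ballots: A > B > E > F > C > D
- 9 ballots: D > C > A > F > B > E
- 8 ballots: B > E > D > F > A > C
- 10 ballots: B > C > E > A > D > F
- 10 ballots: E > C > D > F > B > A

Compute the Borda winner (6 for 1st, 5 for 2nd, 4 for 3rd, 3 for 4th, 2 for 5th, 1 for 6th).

E

A: 10×1 + 9×4 + 9×6 + 9×4 + 8×2 + 10×3 + 10×1 = 192
B: 10×6 + 9×2 + 9×5 + 9×2 + 8×6 + 10×6 + 10×2 = 269
C: 10×2 + 9×5 + 9×2 + 9×5 + 8×1 + 10×5 + 10×5 = 236
D: 10×3 + 9×1 + 9×1 + 9×6 + 8×4 + 10×2 + 10×4 = 194
E: 10×5 + 9×6 + 9×4 + 9×1 + 8×5 + 10×4 + 10×6 = 289
F: 10×4 + 9×3 + 9×3 + 9×3 + 8×3 + 10×1 + 10×3 = 185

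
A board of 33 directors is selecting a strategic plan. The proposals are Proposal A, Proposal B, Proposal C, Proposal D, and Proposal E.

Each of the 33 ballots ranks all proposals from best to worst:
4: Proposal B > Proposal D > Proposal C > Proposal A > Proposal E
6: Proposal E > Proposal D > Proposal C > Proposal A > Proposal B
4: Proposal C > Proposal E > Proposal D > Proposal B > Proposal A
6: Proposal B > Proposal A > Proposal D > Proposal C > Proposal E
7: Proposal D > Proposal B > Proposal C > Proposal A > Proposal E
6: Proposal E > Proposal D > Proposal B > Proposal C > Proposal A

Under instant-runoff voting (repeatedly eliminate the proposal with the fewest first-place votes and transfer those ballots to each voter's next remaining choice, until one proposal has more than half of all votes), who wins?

Round 1: Proposal A 0, Proposal B 10, Proposal C 4, Proposal D 7, Proposal E 12. Proposal A eliminated.
Round 2: Proposal B 10, Proposal C 4, Proposal D 7, Proposal E 12. Proposal C eliminated.
Round 3: Proposal B 10, Proposal D 7, Proposal E 16. Proposal D eliminated.
Round 4: Proposal B 17, Proposal E 16. Proposal B has a majority (≥17).

Proposal B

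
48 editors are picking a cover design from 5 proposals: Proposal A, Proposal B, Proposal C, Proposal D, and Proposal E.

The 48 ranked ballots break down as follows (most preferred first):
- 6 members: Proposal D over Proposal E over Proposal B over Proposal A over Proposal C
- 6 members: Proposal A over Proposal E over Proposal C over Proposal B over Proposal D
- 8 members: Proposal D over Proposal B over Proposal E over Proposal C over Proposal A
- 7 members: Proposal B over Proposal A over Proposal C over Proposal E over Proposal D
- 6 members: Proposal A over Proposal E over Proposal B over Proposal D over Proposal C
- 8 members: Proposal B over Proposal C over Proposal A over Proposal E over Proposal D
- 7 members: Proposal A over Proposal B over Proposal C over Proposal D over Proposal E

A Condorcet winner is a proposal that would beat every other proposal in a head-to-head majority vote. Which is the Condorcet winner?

Proposal B vs Proposal A: 29–19
Proposal B vs Proposal C: 42–6
Proposal B vs Proposal D: 34–14
Proposal B vs Proposal E: 30–18
Proposal B beats every other proposal.

Proposal B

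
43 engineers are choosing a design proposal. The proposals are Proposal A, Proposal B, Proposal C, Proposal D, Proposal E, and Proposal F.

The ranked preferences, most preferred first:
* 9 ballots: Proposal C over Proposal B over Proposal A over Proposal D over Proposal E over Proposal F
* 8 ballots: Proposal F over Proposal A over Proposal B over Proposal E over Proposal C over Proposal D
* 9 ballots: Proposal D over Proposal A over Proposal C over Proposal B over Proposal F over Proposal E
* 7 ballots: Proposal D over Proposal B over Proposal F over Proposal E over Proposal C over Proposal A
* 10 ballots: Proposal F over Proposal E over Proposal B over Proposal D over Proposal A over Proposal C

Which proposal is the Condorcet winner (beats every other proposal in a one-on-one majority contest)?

Proposal B vs Proposal A: 26–17
Proposal B vs Proposal C: 25–18
Proposal B vs Proposal D: 27–16
Proposal B vs Proposal E: 33–10
Proposal B vs Proposal F: 25–18
Proposal B beats every other proposal.

Proposal B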